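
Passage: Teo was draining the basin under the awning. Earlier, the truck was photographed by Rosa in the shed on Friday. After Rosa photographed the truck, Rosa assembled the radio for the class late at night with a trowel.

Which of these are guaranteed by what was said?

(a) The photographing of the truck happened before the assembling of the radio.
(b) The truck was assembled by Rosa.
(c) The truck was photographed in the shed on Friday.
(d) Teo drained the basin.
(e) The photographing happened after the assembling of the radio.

(a), (c)

(a) Entailed — the narrative places the photographing before the assembling.
(b) Not entailed — Rosa assembled the radio, not the truck; the truck belongs to the photographing event.
(c) Entailed — generalizing the agent leaves a sub-description the original still satisfies.
(d) Not entailed — 'was draining' is progressive on an accomplishment; it does not entail the completed 'drained'.
(e) Not entailed — the narrative places the photographing before the assembling, not after.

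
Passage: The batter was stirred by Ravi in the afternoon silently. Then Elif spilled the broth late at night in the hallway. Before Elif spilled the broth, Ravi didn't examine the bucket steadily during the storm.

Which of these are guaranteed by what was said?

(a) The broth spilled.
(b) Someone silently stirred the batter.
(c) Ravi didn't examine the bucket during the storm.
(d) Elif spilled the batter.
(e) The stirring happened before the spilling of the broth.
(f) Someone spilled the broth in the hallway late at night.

(a), (b), (e), (f)

(a) Entailed — 'Elif spilled the broth' is causative; it entails the inchoative 'the broth spilled'.
(b) Entailed — every conjunct here is already in the original stirring event.
(c) Not entailed — dropping 'steadily' under negation is not valid — the original leaves open that Ravi examined the bucket some other way.
(d) Not entailed — Elif spilled the broth, not the batter; the batter belongs to the stirring event.
(e) Entailed — the narrative places the stirring before the spilling.
(f) Entailed — every conjunct here is already in the original spilling event.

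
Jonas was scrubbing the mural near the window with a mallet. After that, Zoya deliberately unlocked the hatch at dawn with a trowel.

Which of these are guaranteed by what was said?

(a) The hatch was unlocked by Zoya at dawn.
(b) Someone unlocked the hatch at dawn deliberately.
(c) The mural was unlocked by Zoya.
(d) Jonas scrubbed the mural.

(a), (b), (d)

(a) Entailed — this follows by dropping conjuncts from the unlocking event's description.
(b) Entailed — every conjunct here is already in the original unlocking event.
(c) Not entailed — Zoya unlocked the hatch, not the mural; the mural belongs to the scrubbing event.
(d) Entailed — 'scrub' is an activity; 'was scrubbing' entails that some scrubbing happened, so 'scrubbed' holds.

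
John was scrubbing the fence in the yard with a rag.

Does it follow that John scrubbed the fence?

yes

'scrub' is atelic; if John was scrubbing the fence, then John scrubbed the fence (for some time).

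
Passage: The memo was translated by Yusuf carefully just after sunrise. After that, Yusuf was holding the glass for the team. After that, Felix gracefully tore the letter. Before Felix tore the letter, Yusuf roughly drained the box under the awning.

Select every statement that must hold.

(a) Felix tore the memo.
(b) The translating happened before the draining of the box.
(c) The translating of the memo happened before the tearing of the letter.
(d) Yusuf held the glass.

(c), (d)

(a) Not entailed — Felix tore the letter, not the memo; the memo belongs to the translating event.
(b) Not entailed — the narrative doesn't order the translating relative to the draining.
(c) Entailed — the narrative places the translating before the tearing.
(d) Entailed — 'hold' is an activity; 'was holding' entails that some holding happened, so 'held' holds.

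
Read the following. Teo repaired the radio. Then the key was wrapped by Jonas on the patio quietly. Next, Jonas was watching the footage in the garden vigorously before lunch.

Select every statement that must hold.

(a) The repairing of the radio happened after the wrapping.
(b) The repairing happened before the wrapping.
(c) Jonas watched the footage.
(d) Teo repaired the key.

(b), (c)

(a) Not entailed — the narrative places the repairing before the wrapping, not after.
(b) Entailed — the narrative places the repairing before the wrapping.
(c) Entailed — 'watch' is an activity; 'was watching' entails that some watching happened, so 'watched' holds.
(d) Not entailed — Teo repaired the radio, not the key; the key belongs to the wrapping event.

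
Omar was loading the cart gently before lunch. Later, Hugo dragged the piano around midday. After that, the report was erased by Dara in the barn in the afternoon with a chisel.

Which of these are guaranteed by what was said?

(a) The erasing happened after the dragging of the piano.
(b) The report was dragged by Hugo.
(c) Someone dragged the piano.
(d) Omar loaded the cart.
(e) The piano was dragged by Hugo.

(a) Entailed — the narrative places the dragging before the erasing.
(b) Not entailed — Hugo dragged the piano, not the report; the report belongs to the erasing event.
(c) Entailed — dropping 'around midday' and generalizing the agent leaves a sub-description the original still satisfies.
(d) Not entailed — 'was loading' is progressive on an accomplishment; it does not entail the completed 'loaded'.
(e) Entailed — every conjunct here is already in the original dragging event.

(a), (c), (e)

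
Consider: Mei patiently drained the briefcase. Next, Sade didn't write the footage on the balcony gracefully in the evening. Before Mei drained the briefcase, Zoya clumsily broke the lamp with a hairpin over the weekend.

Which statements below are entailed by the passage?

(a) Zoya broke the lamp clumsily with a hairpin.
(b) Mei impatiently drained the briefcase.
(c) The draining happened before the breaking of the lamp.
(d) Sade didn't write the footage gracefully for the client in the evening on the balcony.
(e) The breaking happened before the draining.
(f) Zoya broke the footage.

(a), (d), (e)

(a) Entailed — dropping 'over the weekend' leaves a sub-description the original still satisfies.
(b) Not entailed — 'impatiently' adds a manner not in (and inconsistent with) the original.
(c) Not entailed — the narrative places the breaking before the draining, not after.
(d) Entailed — under negation, adding a further restriction is entailed: if no such writing event occurred, none occurred for the client either.
(e) Entailed — the narrative places the breaking before the draining.
(f) Not entailed — Zoya broke the lamp, not the footage; the footage belongs to the writing event.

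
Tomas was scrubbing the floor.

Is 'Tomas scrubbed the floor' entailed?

'scrub' is atelic; if Tomas was scrubbing the floor, then Tomas scrubbed the floor (for some time).

yes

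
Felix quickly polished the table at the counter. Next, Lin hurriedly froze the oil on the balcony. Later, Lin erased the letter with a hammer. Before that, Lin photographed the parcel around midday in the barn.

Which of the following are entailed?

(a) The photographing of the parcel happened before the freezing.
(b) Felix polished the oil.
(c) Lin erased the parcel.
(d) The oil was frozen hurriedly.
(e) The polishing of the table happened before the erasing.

(a) Not entailed — the narrative doesn't order the photographing relative to the freezing.
(b) Not entailed — Felix polished the table, not the oil; the oil belongs to the freezing event.
(c) Not entailed — Lin erased the letter, not the parcel; the parcel belongs to the photographing event.
(d) Entailed — dropping 'on the balcony' and generalizing the agent leaves a sub-description the original still satisfies.
(e) Entailed — the narrative places the polishing before the erasing.

(d), (e)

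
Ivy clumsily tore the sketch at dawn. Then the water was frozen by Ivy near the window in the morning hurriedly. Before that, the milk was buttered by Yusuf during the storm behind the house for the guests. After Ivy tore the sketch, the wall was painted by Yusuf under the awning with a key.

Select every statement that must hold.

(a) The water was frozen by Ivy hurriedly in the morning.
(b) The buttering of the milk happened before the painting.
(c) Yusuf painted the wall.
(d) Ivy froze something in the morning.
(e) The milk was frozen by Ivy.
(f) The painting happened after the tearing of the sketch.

(a), (c), (d), (f)

(a) Entailed — the original entails any weakening of itself; this just drops 'near the window'.
(b) Not entailed — the narrative doesn't order the buttering relative to the painting.
(c) Entailed — the original entails any weakening of itself; this just drops 'with a key', 'under the awning'.
(d) Entailed — this follows by dropping conjuncts from the freezing event's description.
(e) Not entailed — Ivy froze the water, not the milk; the milk belongs to the buttering event.
(f) Entailed — the narrative places the tearing before the painting.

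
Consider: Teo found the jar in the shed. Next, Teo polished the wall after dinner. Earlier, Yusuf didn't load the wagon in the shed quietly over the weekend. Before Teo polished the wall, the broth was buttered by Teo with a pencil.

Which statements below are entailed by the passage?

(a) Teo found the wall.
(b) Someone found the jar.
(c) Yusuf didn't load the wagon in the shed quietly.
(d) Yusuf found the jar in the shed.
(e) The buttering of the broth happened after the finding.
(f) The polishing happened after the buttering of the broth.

(b), (f)

(a) Not entailed — Teo found the jar, not the wall; the wall belongs to the polishing event.
(b) Entailed — this follows by dropping conjuncts from the finding event's description.
(c) Not entailed — dropping 'over the weekend' under negation is not valid — the original leaves open that Yusuf loaded the wagon some other way.
(d) Not entailed — the passage has Teo finding the jar, not Yusuf.
(e) Not entailed — the narrative doesn't order the finding relative to the buttering.
(f) Entailed — the narrative places the buttering before the polishing.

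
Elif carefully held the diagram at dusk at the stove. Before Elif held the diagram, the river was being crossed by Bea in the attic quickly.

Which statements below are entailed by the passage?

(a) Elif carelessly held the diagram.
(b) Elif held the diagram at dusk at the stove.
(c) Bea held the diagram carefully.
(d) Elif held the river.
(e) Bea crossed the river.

(b)

(a) Not entailed — 'carelessly' adds a manner not in (and inconsistent with) the original.
(b) Entailed — dropping 'carefully' leaves a sub-description the original still satisfies.
(c) Not entailed — the passage has Elif holding the diagram, not Bea.
(d) Not entailed — Elif held the diagram, not the river; the river belongs to the crossing event.
(e) Not entailed — 'was crossing' is progressive on an accomplishment; it does not entail the completed 'crossed'.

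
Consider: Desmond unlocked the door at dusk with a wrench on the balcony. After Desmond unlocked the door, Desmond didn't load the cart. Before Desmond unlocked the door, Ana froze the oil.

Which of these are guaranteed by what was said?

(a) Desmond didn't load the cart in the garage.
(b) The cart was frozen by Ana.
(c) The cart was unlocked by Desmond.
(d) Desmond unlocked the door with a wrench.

(a), (d)

(a) Entailed — under negation, adding a further restriction is entailed: if no such loading event occurred, none occurred in the garage either.
(b) Not entailed — Ana froze the oil, not the cart; the cart belongs to the loading event.
(c) Not entailed — Desmond unlocked the door, not the cart; the cart belongs to the loading event.
(d) Entailed — dropping 'at dusk', 'on the balcony' leaves a sub-description the original still satisfies.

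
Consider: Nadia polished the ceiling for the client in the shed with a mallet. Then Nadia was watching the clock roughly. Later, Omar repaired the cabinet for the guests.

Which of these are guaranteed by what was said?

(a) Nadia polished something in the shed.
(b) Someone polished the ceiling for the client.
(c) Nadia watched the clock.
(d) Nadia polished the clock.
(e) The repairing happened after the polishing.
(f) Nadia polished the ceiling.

(a), (b), (c), (e), (f)

(a) Entailed — dropping 'with a mallet', 'for the client' and generalizing the patient leaves a sub-description the original still satisfies.
(b) Entailed — the original entails any weakening of itself; this just drops 'in the shed', 'with a mallet' and generalizes the agent.
(c) Entailed — 'watch' is an activity; 'was watching' entails that some watching happened, so 'watched' holds.
(d) Not entailed — Nadia polished the ceiling, not the clock; the clock belongs to the watching event.
(e) Entailed — the narrative places the polishing before the repairing.
(f) Entailed — every conjunct here is already in the original polishing event.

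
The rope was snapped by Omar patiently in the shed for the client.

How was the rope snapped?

patiently

'patiently' marks the manner of the snapping event.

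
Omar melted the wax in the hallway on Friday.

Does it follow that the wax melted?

yes

'Omar melted the wax' is the causative; it entails the inchoative 'the wax melted'.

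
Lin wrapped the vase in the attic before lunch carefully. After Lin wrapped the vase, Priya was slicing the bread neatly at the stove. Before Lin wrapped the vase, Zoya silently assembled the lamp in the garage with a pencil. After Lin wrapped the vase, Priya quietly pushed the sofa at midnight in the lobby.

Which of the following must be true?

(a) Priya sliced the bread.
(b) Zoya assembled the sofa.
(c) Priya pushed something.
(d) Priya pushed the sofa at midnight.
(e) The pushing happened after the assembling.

(a) Not entailed — 'was slicing' is progressive on an accomplishment; it does not entail the completed 'sliced'.
(b) Not entailed — Zoya assembled the lamp, not the sofa; the sofa belongs to the pushing event.
(c) Entailed — dropping 'at midnight', 'quietly', 'in the lobby' and generalizing the patient leaves a sub-description the original still satisfies.
(d) Entailed — dropping 'quietly', 'in the lobby' leaves a sub-description the original still satisfies.
(e) Entailed — the narrative places the assembling before the pushing.

(c), (d), (e)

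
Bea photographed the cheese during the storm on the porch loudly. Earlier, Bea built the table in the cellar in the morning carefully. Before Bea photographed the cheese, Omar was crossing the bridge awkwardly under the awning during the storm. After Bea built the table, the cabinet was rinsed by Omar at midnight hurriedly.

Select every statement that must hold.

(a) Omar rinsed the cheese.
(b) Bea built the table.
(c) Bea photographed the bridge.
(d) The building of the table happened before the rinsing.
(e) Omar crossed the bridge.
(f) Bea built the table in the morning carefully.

(a) Not entailed — Omar rinsed the cabinet, not the cheese; the cheese belongs to the photographing event.
(b) Entailed — the original entails any weakening of itself; this just drops 'in the cellar', 'carefully', 'in the morning'.
(c) Not entailed — Bea photographed the cheese, not the bridge; the bridge belongs to the crossing event.
(d) Entailed — the narrative places the building before the rinsing.
(e) Not entailed — 'was crossing' is progressive on an accomplishment; it does not entail the completed 'crossed'.
(f) Entailed — dropping 'in the cellar' leaves a sub-description the original still satisfies.

(b), (d), (f)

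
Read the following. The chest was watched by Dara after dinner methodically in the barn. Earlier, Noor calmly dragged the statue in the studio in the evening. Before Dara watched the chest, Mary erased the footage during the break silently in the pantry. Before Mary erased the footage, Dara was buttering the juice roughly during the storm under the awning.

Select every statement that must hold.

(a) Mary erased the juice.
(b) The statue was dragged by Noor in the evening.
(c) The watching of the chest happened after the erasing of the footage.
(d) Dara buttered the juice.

(a) Not entailed — Mary erased the footage, not the juice; the juice belongs to the buttering event.
(b) Entailed — this follows by dropping conjuncts from the dragging event's description.
(c) Entailed — the narrative places the erasing before the watching.
(d) Not entailed — 'was buttering' is progressive on an accomplishment; it does not entail the completed 'buttered'.

(b), (c)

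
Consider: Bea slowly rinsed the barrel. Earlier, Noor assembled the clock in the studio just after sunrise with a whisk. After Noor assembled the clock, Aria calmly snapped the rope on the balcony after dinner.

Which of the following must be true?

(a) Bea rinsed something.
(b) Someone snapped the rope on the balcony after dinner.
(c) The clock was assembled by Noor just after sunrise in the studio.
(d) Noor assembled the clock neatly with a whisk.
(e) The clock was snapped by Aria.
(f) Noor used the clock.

(a) Entailed — this follows by dropping conjuncts from the rinsing event's description.
(b) Entailed — the original entails any weakening of itself; this just drops 'calmly' and generalizes the agent.
(c) Entailed — dropping 'with a whisk' leaves a sub-description the original still satisfies.
(d) Not entailed — 'neatly' adds information not in the original event.
(e) Not entailed — Aria snapped the rope, not the clock; the clock belongs to the assembling event.
(f) Not entailed — the clock is the patient, not an instrument — Noor used a whisk.

(a), (b), (c)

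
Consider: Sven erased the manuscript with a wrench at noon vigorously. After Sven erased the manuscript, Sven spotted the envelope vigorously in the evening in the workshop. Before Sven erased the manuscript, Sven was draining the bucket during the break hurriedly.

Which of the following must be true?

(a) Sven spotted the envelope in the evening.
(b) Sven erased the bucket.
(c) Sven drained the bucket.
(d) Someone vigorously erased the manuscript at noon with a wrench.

(a) Entailed — dropping 'in the workshop', 'vigorously' leaves a sub-description the original still satisfies.
(b) Not entailed — Sven erased the manuscript, not the bucket; the bucket belongs to the draining event.
(c) Not entailed — 'was draining' is progressive on an accomplishment; it does not entail the completed 'drained'.
(d) Entailed — this follows by dropping conjuncts from the erasing event's description.

(a), (d)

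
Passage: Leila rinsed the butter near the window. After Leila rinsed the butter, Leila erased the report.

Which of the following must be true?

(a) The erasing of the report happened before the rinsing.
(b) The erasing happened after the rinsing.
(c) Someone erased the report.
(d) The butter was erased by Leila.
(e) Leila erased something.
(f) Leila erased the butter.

(b), (c), (e)

(a) Not entailed — the narrative places the rinsing before the erasing, not after.
(b) Entailed — the narrative places the rinsing before the erasing.
(c) Entailed — every conjunct here is already in the original erasing event.
(d) Not entailed — Leila erased the report, not the butter; the butter belongs to the rinsing event.
(e) Entailed — every conjunct here is already in the original erasing event.
(f) Not entailed — Leila erased the report, not the butter; the butter belongs to the rinsing event.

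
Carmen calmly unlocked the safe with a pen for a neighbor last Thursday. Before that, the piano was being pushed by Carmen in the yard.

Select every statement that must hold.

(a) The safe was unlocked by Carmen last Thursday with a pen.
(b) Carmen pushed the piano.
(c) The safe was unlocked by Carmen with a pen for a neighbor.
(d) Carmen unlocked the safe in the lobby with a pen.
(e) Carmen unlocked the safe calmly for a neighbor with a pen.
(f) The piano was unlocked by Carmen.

(a), (b), (c), (e)

(a) Entailed — this follows by dropping conjuncts from the unlocking event's description.
(b) Entailed — 'push' is an activity; 'was pushing' entails that some pushing happened, so 'pushed' holds.
(c) Entailed — every conjunct here is already in the original unlocking event.
(d) Not entailed — 'in the lobby' adds information not in the original event.
(e) Entailed — the original entails any weakening of itself; this just drops 'last Thursday'.
(f) Not entailed — Carmen unlocked the safe, not the piano; the piano belongs to the pushing event.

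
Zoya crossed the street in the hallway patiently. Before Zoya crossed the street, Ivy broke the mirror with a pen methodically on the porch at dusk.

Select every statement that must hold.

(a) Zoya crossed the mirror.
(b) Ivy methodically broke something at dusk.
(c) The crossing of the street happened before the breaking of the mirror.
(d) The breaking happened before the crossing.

(a) Not entailed — Zoya crossed the street, not the mirror; the mirror belongs to the breaking event.
(b) Entailed — this follows by dropping conjuncts from the breaking event's description.
(c) Not entailed — the narrative places the breaking before the crossing, not after.
(d) Entailed — the narrative places the breaking before the crossing.

(b), (d)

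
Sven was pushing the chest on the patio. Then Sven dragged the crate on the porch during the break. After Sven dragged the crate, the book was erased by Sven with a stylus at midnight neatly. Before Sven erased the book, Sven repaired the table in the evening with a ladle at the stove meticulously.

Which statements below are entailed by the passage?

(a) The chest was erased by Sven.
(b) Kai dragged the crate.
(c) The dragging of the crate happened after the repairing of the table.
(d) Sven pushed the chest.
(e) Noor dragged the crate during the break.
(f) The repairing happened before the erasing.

(d), (f)

(a) Not entailed — Sven erased the book, not the chest; the chest belongs to the pushing event.
(b) Not entailed — the passage has Sven dragging the crate, not Kai.
(c) Not entailed — the narrative doesn't order the repairing relative to the dragging.
(d) Entailed — 'push' is an activity; 'was pushing' entails that some pushing happened, so 'pushed' holds.
(e) Not entailed — the passage has Sven dragging the crate, not Noor.
(f) Entailed — the narrative places the repairing before the erasing.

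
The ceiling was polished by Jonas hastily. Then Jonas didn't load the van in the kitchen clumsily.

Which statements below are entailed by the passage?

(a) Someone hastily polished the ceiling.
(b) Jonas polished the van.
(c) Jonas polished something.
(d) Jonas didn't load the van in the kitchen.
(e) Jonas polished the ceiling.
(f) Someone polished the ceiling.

(a) Entailed — every conjunct here is already in the original polishing event.
(b) Not entailed — Jonas polished the ceiling, not the van; the van belongs to the loading event.
(c) Entailed — every conjunct here is already in the original polishing event.
(d) Not entailed — dropping 'clumsily' under negation is not valid — the original leaves open that Jonas loaded the van some other way.
(e) Entailed — the original entails any weakening of itself; this just drops 'hastily'.
(f) Entailed — every conjunct here is already in the original polishing event.

(a), (c), (e), (f)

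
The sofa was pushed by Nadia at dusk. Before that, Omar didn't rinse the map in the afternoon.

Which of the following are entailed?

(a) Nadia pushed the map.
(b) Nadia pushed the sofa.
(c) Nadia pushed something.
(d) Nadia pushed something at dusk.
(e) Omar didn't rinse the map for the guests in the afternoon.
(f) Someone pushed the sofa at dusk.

(b), (c), (d), (e), (f)

(a) Not entailed — Nadia pushed the sofa, not the map; the map belongs to the rinsing event.
(b) Entailed — the original entails any weakening of itself; this just drops 'at dusk'.
(c) Entailed — the original entails any weakening of itself; this just drops 'at dusk' and generalizes the patient.
(d) Entailed — generalizing the patient leaves a sub-description the original still satisfies.
(e) Entailed — under negation, adding a further restriction is entailed: if no such rinsing event occurred, none occurred for the guests either.
(f) Entailed — every conjunct here is already in the original pushing event.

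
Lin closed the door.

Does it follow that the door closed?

'Lin closed the door' is the causative; it entails the inchoative 'the door closed'.

yes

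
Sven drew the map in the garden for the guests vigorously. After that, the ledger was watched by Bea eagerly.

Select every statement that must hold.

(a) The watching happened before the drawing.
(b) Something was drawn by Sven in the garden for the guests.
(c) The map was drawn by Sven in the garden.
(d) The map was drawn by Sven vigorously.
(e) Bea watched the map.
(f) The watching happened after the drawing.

(b), (c), (d), (f)

(a) Not entailed — the narrative places the drawing before the watching, not after.
(b) Entailed — every conjunct here is already in the original drawing event.
(c) Entailed — dropping 'for the guests', 'vigorously' leaves a sub-description the original still satisfies.
(d) Entailed — every conjunct here is already in the original drawing event.
(e) Not entailed — Bea watched the ledger, not the map; the map belongs to the drawing event.
(f) Entailed — the narrative places the drawing before the watching.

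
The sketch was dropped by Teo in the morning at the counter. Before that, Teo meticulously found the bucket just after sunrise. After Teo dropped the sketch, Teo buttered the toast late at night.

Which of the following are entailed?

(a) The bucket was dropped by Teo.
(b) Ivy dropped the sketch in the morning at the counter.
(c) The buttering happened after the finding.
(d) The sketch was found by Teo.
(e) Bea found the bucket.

(c)

(a) Not entailed — Teo dropped the sketch, not the bucket; the bucket belongs to the finding event.
(b) Not entailed — the passage has Teo dropping the sketch, not Ivy.
(c) Entailed — the narrative places the finding before the buttering.
(d) Not entailed — Teo found the bucket, not the sketch; the sketch belongs to the dropping event.
(e) Not entailed — the passage has Teo finding the bucket, not Bea.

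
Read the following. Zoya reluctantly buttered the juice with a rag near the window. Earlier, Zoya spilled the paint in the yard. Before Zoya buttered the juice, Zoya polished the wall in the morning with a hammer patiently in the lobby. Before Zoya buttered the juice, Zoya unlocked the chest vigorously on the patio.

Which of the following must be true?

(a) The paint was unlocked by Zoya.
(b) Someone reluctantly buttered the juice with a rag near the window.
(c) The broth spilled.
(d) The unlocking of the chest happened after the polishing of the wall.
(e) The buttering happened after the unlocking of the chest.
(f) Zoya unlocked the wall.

(a) Not entailed — Zoya unlocked the chest, not the paint; the paint belongs to the spilling event.
(b) Entailed — generalizing the agent leaves a sub-description the original still satisfies.
(c) Not entailed — the paint is what spilled, not the broth.
(d) Not entailed — the narrative doesn't order the polishing relative to the unlocking.
(e) Entailed — the narrative places the unlocking before the buttering.
(f) Not entailed — Zoya unlocked the chest, not the wall; the wall belongs to the polishing event.

(b), (e)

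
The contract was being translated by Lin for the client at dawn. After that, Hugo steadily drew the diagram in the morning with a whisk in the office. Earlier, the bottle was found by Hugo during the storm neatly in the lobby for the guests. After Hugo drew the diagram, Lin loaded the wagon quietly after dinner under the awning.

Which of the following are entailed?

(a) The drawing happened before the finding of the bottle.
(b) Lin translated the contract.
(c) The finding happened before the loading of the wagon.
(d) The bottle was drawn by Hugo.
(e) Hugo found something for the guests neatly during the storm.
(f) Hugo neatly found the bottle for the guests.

(c), (e), (f)

(a) Not entailed — the narrative places the finding before the drawing, not after.
(b) Not entailed — 'was translating' is progressive on an accomplishment; it does not entail the completed 'translated'.
(c) Entailed — the narrative places the finding before the loading.
(d) Not entailed — Hugo drew the diagram, not the bottle; the bottle belongs to the finding event.
(e) Entailed — this follows by dropping conjuncts from the finding event's description.
(f) Entailed — every conjunct here is already in the original finding event.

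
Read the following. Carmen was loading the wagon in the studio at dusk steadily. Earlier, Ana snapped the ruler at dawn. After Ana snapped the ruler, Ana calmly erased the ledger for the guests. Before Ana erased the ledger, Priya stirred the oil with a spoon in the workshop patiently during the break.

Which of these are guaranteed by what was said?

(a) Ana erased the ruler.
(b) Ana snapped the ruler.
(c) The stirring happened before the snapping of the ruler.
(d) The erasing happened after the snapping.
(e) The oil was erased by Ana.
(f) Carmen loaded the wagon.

(a) Not entailed — Ana erased the ledger, not the ruler; the ruler belongs to the snapping event.
(b) Entailed — dropping 'at dawn' leaves a sub-description the original still satisfies.
(c) Not entailed — the narrative doesn't order the stirring relative to the snapping.
(d) Entailed — the narrative places the snapping before the erasing.
(e) Not entailed — Ana erased the ledger, not the oil; the oil belongs to the stirring event.
(f) Not entailed — 'was loading' is progressive on an accomplishment; it does not entail the completed 'loaded'.

(b), (d)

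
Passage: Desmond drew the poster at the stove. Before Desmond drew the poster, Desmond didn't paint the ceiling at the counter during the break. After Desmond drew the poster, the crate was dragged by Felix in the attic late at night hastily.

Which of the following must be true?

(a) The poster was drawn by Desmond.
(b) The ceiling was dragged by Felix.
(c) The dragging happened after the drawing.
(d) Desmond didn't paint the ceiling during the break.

(a), (c)

(a) Entailed — this follows by dropping conjuncts from the drawing event's description.
(b) Not entailed — Felix dragged the crate, not the ceiling; the ceiling belongs to the painting event.
(c) Entailed — the narrative places the drawing before the dragging.
(d) Not entailed — dropping 'at the counter' under negation is not valid — the original leaves open that Desmond painted the ceiling some other way.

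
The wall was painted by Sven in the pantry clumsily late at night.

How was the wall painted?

'clumsily' marks the manner of the painting event.

clumsily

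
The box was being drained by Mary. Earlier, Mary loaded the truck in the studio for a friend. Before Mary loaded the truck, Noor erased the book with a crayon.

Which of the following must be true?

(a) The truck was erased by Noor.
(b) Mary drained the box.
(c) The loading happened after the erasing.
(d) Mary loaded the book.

(c)

(a) Not entailed — Noor erased the book, not the truck; the truck belongs to the loading event.
(b) Not entailed — 'was draining' is progressive on an accomplishment; it does not entail the completed 'drained'.
(c) Entailed — the narrative places the erasing before the loading.
(d) Not entailed — Mary loaded the truck, not the book; the book belongs to the erasing event.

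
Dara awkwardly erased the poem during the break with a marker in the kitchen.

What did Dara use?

'with a marker' marks the instrument of the erasing event.

a marker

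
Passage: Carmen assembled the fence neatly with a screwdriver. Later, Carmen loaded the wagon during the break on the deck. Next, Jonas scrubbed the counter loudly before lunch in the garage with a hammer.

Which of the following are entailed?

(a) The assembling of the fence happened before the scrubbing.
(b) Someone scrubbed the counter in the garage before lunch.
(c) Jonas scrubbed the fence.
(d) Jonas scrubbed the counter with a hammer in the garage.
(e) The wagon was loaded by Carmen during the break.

(a) Entailed — the narrative places the assembling before the scrubbing.
(b) Entailed — dropping 'with a hammer', 'loudly' and generalizing the agent leaves a sub-description the original still satisfies.
(c) Not entailed — Jonas scrubbed the counter, not the fence; the fence belongs to the assembling event.
(d) Entailed — this follows by dropping conjuncts from the scrubbing event's description.
(e) Entailed — the original entails any weakening of itself; this just drops 'on the deck'.

(a), (b), (d), (e)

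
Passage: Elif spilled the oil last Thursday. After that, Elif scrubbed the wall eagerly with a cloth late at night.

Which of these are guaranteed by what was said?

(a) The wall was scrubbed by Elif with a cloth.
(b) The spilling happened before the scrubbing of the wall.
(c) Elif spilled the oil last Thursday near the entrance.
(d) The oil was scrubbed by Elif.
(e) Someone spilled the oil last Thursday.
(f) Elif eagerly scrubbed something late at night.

(a) Entailed — every conjunct here is already in the original scrubbing event.
(b) Entailed — the narrative places the spilling before the scrubbing.
(c) Not entailed — 'near the entrance' adds information not in the original event.
(d) Not entailed — Elif scrubbed the wall, not the oil; the oil belongs to the spilling event.
(e) Entailed — the original entails any weakening of itself; this just generalizes the agent.
(f) Entailed — the original entails any weakening of itself; this just drops 'with a cloth' and generalizes the patient.

(a), (b), (e), (f)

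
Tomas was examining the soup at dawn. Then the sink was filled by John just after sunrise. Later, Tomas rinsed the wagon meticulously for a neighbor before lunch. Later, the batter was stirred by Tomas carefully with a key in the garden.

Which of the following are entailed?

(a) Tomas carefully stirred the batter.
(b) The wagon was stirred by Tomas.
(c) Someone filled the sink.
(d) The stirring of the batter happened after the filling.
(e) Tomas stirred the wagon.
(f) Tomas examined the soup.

(a), (c), (d), (f)

(a) Entailed — dropping 'in the garden', 'with a key' leaves a sub-description the original still satisfies.
(b) Not entailed — Tomas stirred the batter, not the wagon; the wagon belongs to the rinsing event.
(c) Entailed — every conjunct here is already in the original filling event.
(d) Entailed — the narrative places the filling before the stirring.
(e) Not entailed — Tomas stirred the batter, not the wagon; the wagon belongs to the rinsing event.
(f) Entailed — 'examine' is an activity; 'was examining' entails that some examining happened, so 'examined' holds.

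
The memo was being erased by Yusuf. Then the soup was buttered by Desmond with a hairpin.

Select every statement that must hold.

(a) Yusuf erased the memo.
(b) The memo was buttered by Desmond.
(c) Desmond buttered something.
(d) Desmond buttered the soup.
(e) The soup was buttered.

(c), (d), (e)

(a) Not entailed — 'was erasing' is progressive on an accomplishment; it does not entail the completed 'erased'.
(b) Not entailed — Desmond buttered the soup, not the memo; the memo belongs to the erasing event.
(c) Entailed — dropping 'with a hairpin' and generalizing the patient leaves a sub-description the original still satisfies.
(d) Entailed — dropping 'with a hairpin' leaves a sub-description the original still satisfies.
(e) Entailed — the original entails any weakening of itself; this just drops 'with a hairpin' and generalizes the agent.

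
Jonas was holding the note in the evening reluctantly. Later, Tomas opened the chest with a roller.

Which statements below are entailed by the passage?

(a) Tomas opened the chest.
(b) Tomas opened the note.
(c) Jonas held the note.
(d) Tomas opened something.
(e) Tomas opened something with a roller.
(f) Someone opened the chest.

(a), (c), (d), (e), (f)

(a) Entailed — dropping 'with a roller' leaves a sub-description the original still satisfies.
(b) Not entailed — Tomas opened the chest, not the note; the note belongs to the holding event.
(c) Entailed — 'hold' is an activity; 'was holding' entails that some holding happened, so 'held' holds.
(d) Entailed — this follows by dropping conjuncts from the opening event's description.
(e) Entailed — this follows by dropping conjuncts from the opening event's description.
(f) Entailed — the original entails any weakening of itself; this just drops 'with a roller' and generalizes the agent.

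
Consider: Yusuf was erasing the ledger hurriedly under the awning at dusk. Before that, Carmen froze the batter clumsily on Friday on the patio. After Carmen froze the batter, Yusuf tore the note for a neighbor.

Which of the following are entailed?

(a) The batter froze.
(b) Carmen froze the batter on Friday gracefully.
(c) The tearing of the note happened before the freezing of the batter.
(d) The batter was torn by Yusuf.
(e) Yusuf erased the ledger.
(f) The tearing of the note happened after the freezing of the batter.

(a), (f)

(a) Entailed — 'Carmen froze the batter' is causative; it entails the inchoative 'the batter froze'.
(b) Not entailed — 'gracefully' adds a manner not in (and inconsistent with) the original.
(c) Not entailed — the narrative places the freezing before the tearing, not after.
(d) Not entailed — Yusuf tore the note, not the batter; the batter belongs to the freezing event.
(e) Not entailed — 'was erasing' is progressive on an accomplishment; it does not entail the completed 'erased'.
(f) Entailed — the narrative places the freezing before the tearing.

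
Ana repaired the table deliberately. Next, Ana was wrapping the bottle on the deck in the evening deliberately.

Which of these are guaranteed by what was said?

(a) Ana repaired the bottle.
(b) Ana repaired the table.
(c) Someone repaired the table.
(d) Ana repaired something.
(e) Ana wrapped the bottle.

(a) Not entailed — Ana repaired the table, not the bottle; the bottle belongs to the wrapping event.
(b) Entailed — the original entails any weakening of itself; this just drops 'deliberately'.
(c) Entailed — every conjunct here is already in the original repairing event.
(d) Entailed — dropping 'deliberately' and generalizing the patient leaves a sub-description the original still satisfies.
(e) Not entailed — 'was wrapping' is progressive on an accomplishment; it does not entail the completed 'wrapped'.

(b), (c), (d)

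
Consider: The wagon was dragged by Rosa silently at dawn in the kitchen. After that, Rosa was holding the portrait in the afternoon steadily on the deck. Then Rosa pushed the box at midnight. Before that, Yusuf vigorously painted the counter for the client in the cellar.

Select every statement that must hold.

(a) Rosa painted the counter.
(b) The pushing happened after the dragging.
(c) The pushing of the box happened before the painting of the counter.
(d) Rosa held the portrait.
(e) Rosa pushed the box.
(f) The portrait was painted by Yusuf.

(b), (d), (e)

(a) Not entailed — the passage has Yusuf painting the counter, not Rosa.
(b) Entailed — the narrative places the dragging before the pushing.
(c) Not entailed — the narrative places the painting before the pushing, not after.
(d) Entailed — 'hold' is an activity; 'was holding' entails that some holding happened, so 'held' holds.
(e) Entailed — every conjunct here is already in the original pushing event.
(f) Not entailed — Yusuf painted the counter, not the portrait; the portrait belongs to the holding event.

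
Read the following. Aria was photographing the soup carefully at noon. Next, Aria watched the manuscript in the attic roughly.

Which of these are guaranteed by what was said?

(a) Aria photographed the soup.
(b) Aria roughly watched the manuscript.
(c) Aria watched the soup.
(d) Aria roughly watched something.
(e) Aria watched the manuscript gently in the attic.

(a) Not entailed — 'was photographing' is progressive on an accomplishment; it does not entail the completed 'photographed'.
(b) Entailed — this follows by dropping conjuncts from the watching event's description.
(c) Not entailed — Aria watched the manuscript, not the soup; the soup belongs to the photographing event.
(d) Entailed — the original entails any weakening of itself; this just drops 'in the attic' and generalizes the patient.
(e) Not entailed — 'gently' adds a manner not in (and inconsistent with) the original.

(b), (d)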